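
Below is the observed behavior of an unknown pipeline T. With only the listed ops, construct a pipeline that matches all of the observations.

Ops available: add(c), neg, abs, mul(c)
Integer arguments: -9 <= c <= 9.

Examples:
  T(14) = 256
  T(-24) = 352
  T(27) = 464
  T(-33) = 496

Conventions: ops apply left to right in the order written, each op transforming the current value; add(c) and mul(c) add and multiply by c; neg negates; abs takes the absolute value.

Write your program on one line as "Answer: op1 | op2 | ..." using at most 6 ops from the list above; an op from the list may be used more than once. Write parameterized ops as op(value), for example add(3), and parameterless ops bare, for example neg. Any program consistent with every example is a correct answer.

add(3) | add(-1) | mul(2) | mul(-8) | abs

Check, running the answer program on each example:
  14 -> 17 -> 16 -> 32 -> -256 -> 256
  -24 -> -21 -> -22 -> -44 -> 352 -> 352
  27 -> 30 -> 29 -> 58 -> -464 -> 464
  -33 -> -30 -> -31 -> -62 -> 496 -> 496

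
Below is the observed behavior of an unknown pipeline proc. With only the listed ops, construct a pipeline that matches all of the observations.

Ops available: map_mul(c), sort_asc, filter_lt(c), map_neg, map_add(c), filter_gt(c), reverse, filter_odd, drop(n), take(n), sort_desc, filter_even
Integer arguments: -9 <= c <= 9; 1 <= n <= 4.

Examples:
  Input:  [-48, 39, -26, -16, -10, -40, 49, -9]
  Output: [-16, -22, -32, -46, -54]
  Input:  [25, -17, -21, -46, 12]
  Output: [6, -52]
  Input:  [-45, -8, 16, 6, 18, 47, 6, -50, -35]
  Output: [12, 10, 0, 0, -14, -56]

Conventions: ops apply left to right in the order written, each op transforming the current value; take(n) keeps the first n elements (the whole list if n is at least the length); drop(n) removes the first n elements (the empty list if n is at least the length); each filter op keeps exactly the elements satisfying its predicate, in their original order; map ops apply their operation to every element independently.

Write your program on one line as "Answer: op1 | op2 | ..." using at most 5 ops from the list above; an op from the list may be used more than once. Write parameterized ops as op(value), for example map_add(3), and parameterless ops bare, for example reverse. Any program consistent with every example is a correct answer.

filter_even | map_add(-2) | sort_desc | map_add(-4)

Check, running the answer program on each example:
  [-48, 39, -26, -16, -10, -40, 49, -9] -> [-48, -26, -16, -10, -40] -> [-50, -28, -18, -12, -42] -> [-12, -18, -28, -42, -50] -> [-16, -22, -32, -46, -54]
  [25, -17, -21, -46, 12] -> [-46, 12] -> [-48, 10] -> [10, -48] -> [6, -52]
  [-45, -8, 16, 6, 18, 47, 6, -50, -35] -> [-8, 16, 6, 18, 6, -50] -> [-10, 14, 4, 16, 4, -52] -> [16, 14, 4, 4, -10, -52] -> [12, 10, 0, 0, -14, -56]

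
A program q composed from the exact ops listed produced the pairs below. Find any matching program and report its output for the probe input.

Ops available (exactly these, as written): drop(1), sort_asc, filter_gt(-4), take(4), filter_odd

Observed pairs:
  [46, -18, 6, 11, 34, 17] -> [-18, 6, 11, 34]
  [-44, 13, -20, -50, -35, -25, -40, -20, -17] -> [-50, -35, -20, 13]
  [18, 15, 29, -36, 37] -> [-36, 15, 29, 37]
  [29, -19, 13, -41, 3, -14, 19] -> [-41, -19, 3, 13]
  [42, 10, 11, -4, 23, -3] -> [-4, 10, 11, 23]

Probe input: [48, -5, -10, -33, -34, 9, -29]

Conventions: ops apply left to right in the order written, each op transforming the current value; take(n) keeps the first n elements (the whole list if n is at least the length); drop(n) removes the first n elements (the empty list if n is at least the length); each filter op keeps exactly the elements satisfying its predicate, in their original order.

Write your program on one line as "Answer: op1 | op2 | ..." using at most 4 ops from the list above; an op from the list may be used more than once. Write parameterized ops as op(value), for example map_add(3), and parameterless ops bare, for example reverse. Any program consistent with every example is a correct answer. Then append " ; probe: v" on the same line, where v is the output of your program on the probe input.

drop(1) | take(4) | sort_asc ; probe: [-34, -33, -10, -5]

Check, running the answer program on each example:
  [46, -18, 6, 11, 34, 17] -> [-18, 6, 11, 34, 17] -> [-18, 6, 11, 34] -> [-18, 6, 11, 34]
  [-44, 13, -20, -50, -35, -25, -40, -20, -17] -> [13, -20, -50, -35, -25, -40, -20, -17] -> [13, -20, -50, -35] -> [-50, -35, -20, 13]
  [18, 15, 29, -36, 37] -> [15, 29, -36, 37] -> [15, 29, -36, 37] -> [-36, 15, 29, 37]
  [29, -19, 13, -41, 3, -14, 19] -> [-19, 13, -41, 3, -14, 19] -> [-19, 13, -41, 3] -> [-41, -19, 3, 13]
  [42, 10, 11, -4, 23, -3] -> [10, 11, -4, 23, -3] -> [10, 11, -4, 23] -> [-4, 10, 11, 23]
  probe: [48, -5, -10, -33, -34, 9, -29] -> [-5, -10, -33, -34, 9, -29] -> [-5, -10, -33, -34] -> [-34, -33, -10, -5]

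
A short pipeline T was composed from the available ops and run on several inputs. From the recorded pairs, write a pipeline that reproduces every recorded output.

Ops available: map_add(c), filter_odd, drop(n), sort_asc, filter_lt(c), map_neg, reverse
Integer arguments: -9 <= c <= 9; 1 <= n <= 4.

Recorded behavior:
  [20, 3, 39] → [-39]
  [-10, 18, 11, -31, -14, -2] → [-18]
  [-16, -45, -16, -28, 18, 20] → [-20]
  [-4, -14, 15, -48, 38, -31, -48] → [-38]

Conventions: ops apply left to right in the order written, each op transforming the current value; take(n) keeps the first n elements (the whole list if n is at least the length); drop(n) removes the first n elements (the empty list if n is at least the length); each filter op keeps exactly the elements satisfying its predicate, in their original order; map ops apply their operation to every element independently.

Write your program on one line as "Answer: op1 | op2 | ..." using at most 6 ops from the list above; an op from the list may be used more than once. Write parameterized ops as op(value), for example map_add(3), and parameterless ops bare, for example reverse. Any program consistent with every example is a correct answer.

reverse | sort_asc | map_neg | filter_lt(-4) | drop(1)

Check, running the answer program on each example:
  [20, 3, 39] -> [39, 3, 20] -> [3, 20, 39] -> [-3, -20, -39] -> [-20, -39] -> [-39]
  [-10, 18, 11, -31, -14, -2] -> [-2, -14, -31, 11, 18, -10] -> [-31, -14, -10, -2, 11, 18] -> [31, 14, 10, 2, -11, -18] -> [-11, -18] -> [-18]
  [-16, -45, -16, -28, 18, 20] -> [20, 18, -28, -16, -45, -16] -> [-45, -28, -16, -16, 18, 20] -> [45, 28, 16, 16, -18, -20] -> [-18, -20] -> [-20]
  [-4, -14, 15, -48, 38, -31, -48] -> [-48, -31, 38, -48, 15, -14, -4] -> [-48, -48, -31, -14, -4, 15, 38] -> [48, 48, 31, 14, 4, -15, -38] -> [-15, -38] -> [-38]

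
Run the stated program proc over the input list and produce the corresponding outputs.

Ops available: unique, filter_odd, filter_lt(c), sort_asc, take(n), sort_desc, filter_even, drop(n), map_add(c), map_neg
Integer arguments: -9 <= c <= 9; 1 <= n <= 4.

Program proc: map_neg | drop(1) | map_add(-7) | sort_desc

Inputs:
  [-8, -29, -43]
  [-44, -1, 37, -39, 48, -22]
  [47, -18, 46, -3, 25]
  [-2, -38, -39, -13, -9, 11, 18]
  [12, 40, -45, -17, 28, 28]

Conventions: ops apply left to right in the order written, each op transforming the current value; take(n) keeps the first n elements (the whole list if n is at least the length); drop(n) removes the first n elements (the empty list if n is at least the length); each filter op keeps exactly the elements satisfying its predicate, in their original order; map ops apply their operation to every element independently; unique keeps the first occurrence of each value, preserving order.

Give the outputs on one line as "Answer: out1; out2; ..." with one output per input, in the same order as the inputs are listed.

[36, 22]; [32, 15, -6, -44, -55]; [11, -4, -32, -53]; [32, 31, 6, 2, -18, -25]; [38, 10, -35, -35, -47]

Execution, op by op:
  [-8, -29, -43] -> [8, 29, 43] -> [29, 43] -> [22, 36] -> [36, 22]
  [-44, -1, 37, -39, 48, -22] -> [44, 1, -37, 39, -48, 22] -> [1, -37, 39, -48, 22] -> [-6, -44, 32, -55, 15] -> [32, 15, -6, -44, -55]
  [47, -18, 46, -3, 25] -> [-47, 18, -46, 3, -25] -> [18, -46, 3, -25] -> [11, -53, -4, -32] -> [11, -4, -32, -53]
  [-2, -38, -39, -13, -9, 11, 18] -> [2, 38, 39, 13, 9, -11, -18] -> [38, 39, 13, 9, -11, -18] -> [31, 32, 6, 2, -18, -25] -> [32, 31, 6, 2, -18, -25]
  [12, 40, -45, -17, 28, 28] -> [-12, -40, 45, 17, -28, -28] -> [-40, 45, 17, -28, -28] -> [-47, 38, 10, -35, -35] -> [38, 10, -35, -35, -47]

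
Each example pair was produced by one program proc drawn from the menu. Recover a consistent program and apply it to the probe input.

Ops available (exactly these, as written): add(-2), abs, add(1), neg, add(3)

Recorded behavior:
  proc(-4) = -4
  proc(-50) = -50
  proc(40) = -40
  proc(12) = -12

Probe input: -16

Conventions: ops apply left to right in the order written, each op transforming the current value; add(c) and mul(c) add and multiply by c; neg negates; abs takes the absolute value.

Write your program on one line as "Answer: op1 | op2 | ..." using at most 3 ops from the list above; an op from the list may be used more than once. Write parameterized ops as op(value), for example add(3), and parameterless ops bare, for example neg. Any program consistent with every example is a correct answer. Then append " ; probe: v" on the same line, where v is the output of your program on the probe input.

neg | abs | neg ; probe: -16

Check, running the answer program on each example:
  -4 -> 4 -> 4 -> -4
  -50 -> 50 -> 50 -> -50
  40 -> -40 -> 40 -> -40
  12 -> -12 -> 12 -> -12
  probe: -16 -> 16 -> 16 -> -16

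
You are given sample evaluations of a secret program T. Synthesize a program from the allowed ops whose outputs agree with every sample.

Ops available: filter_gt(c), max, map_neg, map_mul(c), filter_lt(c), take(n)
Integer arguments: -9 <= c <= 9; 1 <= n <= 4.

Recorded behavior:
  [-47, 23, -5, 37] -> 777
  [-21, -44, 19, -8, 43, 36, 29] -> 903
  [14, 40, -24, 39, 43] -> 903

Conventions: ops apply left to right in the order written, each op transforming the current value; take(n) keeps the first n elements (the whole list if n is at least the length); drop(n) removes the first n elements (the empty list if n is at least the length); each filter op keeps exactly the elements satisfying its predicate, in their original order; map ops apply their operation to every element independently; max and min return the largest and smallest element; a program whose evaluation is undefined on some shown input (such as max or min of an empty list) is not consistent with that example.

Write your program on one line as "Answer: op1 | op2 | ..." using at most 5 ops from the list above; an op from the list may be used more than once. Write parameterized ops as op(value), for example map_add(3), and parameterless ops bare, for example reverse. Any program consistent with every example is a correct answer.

map_mul(7) | filter_gt(4) | map_mul(3) | max

Check, running the answer program on each example:
  [-47, 23, -5, 37] -> [-329, 161, -35, 259] -> [161, 259] -> [483, 777] -> 777
  [-21, -44, 19, -8, 43, 36, 29] -> [-147, -308, 133, -56, 301, 252, 203] -> [133, 301, 252, 203] -> [399, 903, 756, 609] -> 903
  [14, 40, -24, 39, 43] -> [98, 280, -168, 273, 301] -> [98, 280, 273, 301] -> [294, 840, 819, 903] -> 903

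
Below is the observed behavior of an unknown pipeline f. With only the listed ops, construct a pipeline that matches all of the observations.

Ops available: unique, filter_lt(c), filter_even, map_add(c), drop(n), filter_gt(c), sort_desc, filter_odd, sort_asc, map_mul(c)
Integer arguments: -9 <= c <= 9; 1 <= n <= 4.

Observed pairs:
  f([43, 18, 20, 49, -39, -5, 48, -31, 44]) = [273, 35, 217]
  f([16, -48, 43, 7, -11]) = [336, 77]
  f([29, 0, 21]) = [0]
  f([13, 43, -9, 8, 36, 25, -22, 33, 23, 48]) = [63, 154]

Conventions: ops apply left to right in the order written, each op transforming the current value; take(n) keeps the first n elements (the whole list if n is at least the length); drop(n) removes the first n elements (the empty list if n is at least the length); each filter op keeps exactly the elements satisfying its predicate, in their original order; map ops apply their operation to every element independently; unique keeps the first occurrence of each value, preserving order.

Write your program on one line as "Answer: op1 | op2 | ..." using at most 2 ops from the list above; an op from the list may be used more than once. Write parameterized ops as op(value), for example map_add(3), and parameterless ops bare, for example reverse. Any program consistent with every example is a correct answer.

filter_lt(5) | map_mul(-7)

Check, running the answer program on each example:
  [43, 18, 20, 49, -39, -5, 48, -31, 44] -> [-39, -5, -31] -> [273, 35, 217]
  [16, -48, 43, 7, -11] -> [-48, -11] -> [336, 77]
  [29, 0, 21] -> [0] -> [0]
  [13, 43, -9, 8, 36, 25, -22, 33, 23, 48] -> [-9, -22] -> [63, 154]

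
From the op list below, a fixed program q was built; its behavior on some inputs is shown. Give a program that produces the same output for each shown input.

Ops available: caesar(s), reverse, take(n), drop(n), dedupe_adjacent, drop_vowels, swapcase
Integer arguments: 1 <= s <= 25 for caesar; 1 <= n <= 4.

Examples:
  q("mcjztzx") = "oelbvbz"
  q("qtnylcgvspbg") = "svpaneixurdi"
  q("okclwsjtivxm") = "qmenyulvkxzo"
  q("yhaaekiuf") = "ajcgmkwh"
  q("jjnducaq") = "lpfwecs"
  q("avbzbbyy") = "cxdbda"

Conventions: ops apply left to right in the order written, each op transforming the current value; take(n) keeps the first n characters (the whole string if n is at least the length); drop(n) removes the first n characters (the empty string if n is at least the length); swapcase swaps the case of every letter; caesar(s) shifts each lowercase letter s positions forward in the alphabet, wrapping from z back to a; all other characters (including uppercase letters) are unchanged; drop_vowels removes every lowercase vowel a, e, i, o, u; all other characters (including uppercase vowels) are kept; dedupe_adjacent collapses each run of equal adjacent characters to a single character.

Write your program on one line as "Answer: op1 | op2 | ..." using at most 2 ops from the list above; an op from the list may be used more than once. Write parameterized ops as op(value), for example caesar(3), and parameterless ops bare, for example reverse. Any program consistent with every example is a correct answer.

caesar(2) | dedupe_adjacent

Check, running the answer program on each example:
  "mcjztzx" -> "oelbvbz" -> "oelbvbz"
  "qtnylcgvspbg" -> "svpaneixurdi" -> "svpaneixurdi"
  "okclwsjtivxm" -> "qmenyulvkxzo" -> "qmenyulvkxzo"
  "yhaaekiuf" -> "ajccgmkwh" -> "ajcgmkwh"
  "jjnducaq" -> "llpfwecs" -> "lpfwecs"
  "avbzbbyy" -> "cxdbddaa" -> "cxdbda"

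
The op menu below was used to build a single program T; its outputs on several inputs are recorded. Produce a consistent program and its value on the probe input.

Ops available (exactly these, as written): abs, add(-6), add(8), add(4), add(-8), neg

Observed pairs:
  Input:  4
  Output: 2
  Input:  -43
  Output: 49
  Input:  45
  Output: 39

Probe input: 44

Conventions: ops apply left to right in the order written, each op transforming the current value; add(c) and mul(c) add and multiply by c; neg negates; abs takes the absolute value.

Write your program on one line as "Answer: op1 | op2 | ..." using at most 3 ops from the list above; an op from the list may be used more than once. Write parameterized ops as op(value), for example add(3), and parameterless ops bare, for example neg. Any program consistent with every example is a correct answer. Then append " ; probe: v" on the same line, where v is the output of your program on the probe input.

add(-6) | abs ; probe: 38

Check, running the answer program on each example:
  4 -> -2 -> 2
  -43 -> -49 -> 49
  45 -> 39 -> 39
  probe: 44 -> 38 -> 38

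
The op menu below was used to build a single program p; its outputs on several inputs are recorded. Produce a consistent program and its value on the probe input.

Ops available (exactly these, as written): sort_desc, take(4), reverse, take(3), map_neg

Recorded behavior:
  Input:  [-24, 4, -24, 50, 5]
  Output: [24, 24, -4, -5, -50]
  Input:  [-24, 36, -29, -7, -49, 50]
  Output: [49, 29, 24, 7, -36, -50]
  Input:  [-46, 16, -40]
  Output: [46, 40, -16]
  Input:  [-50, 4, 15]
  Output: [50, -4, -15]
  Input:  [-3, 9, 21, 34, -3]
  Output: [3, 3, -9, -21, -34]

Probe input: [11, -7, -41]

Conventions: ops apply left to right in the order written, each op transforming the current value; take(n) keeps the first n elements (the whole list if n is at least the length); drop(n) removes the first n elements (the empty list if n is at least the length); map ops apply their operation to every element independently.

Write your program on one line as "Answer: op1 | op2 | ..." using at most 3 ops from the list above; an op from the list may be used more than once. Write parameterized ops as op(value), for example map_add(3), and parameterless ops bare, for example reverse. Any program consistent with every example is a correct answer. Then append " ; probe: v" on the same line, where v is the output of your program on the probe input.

reverse | map_neg | sort_desc ; probe: [41, 7, -11]

Check, running the answer program on each example:
  [-24, 4, -24, 50, 5] -> [5, 50, -24, 4, -24] -> [-5, -50, 24, -4, 24] -> [24, 24, -4, -5, -50]
  [-24, 36, -29, -7, -49, 50] -> [50, -49, -7, -29, 36, -24] -> [-50, 49, 7, 29, -36, 24] -> [49, 29, 24, 7, -36, -50]
  [-46, 16, -40] -> [-40, 16, -46] -> [40, -16, 46] -> [46, 40, -16]
  [-50, 4, 15] -> [15, 4, -50] -> [-15, -4, 50] -> [50, -4, -15]
  [-3, 9, 21, 34, -3] -> [-3, 34, 21, 9, -3] -> [3, -34, -21, -9, 3] -> [3, 3, -9, -21, -34]
  probe: [11, -7, -41] -> [-41, -7, 11] -> [41, 7, -11] -> [41, 7, -11]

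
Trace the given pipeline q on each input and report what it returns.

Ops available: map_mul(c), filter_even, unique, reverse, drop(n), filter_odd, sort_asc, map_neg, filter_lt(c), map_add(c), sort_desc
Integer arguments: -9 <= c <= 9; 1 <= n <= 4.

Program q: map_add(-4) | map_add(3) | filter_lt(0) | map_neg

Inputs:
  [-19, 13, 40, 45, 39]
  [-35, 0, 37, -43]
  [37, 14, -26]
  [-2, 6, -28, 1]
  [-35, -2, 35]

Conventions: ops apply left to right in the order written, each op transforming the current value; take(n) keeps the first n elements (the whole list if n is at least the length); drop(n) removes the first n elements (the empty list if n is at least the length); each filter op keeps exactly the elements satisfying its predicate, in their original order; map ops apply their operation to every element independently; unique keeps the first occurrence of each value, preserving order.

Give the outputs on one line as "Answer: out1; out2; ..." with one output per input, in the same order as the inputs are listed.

[20]; [36, 1, 44]; [27]; [3, 29]; [36, 3]

Execution, op by op:
  [-19, 13, 40, 45, 39] -> [-23, 9, 36, 41, 35] -> [-20, 12, 39, 44, 38] -> [-20] -> [20]
  [-35, 0, 37, -43] -> [-39, -4, 33, -47] -> [-36, -1, 36, -44] -> [-36, -1, -44] -> [36, 1, 44]
  [37, 14, -26] -> [33, 10, -30] -> [36, 13, -27] -> [-27] -> [27]
  [-2, 6, -28, 1] -> [-6, 2, -32, -3] -> [-3, 5, -29, 0] -> [-3, -29] -> [3, 29]
  [-35, -2, 35] -> [-39, -6, 31] -> [-36, -3, 34] -> [-36, -3] -> [36, 3]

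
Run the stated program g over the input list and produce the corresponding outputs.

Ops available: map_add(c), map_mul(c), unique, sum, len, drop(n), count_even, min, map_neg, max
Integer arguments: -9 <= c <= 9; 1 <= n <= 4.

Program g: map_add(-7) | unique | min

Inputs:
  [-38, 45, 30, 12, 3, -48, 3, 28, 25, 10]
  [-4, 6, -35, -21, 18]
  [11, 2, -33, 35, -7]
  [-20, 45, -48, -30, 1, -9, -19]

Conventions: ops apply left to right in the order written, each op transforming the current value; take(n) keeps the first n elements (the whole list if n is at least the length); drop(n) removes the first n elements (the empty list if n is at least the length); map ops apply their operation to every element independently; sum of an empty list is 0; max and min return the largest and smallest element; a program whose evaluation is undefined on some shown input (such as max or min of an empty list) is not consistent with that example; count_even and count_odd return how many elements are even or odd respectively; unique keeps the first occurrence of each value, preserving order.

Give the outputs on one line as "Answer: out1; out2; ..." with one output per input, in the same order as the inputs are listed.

Execution, op by op:
  [-38, 45, 30, 12, 3, -48, 3, 28, 25, 10] -> [-45, 38, 23, 5, -4, -55, -4, 21, 18, 3] -> [-45, 38, 23, 5, -4, -55, 21, 18, 3] -> -55
  [-4, 6, -35, -21, 18] -> [-11, -1, -42, -28, 11] -> [-11, -1, -42, -28, 11] -> -42
  [11, 2, -33, 35, -7] -> [4, -5, -40, 28, -14] -> [4, -5, -40, 28, -14] -> -40
  [-20, 45, -48, -30, 1, -9, -19] -> [-27, 38, -55, -37, -6, -16, -26] -> [-27, 38, -55, -37, -6, -16, -26] -> -55

-55; -42; -40; -55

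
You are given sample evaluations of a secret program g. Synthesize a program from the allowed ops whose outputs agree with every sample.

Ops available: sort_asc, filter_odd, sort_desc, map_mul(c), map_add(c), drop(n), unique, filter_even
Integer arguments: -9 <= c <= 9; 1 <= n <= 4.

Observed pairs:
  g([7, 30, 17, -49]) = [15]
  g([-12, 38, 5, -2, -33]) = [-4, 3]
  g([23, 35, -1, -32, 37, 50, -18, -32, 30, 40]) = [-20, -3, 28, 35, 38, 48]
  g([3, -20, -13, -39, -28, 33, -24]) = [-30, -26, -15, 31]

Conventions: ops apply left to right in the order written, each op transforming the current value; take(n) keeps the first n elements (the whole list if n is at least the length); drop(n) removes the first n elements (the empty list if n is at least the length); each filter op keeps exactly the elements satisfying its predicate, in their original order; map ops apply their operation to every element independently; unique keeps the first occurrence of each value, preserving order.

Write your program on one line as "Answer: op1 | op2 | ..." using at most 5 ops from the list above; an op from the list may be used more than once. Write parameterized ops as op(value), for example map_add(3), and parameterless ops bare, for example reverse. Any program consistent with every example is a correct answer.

unique | drop(2) | map_add(-2) | sort_asc | drop(1)

Check, running the answer program on each example:
  [7, 30, 17, -49] -> [7, 30, 17, -49] -> [17, -49] -> [15, -51] -> [-51, 15] -> [15]
  [-12, 38, 5, -2, -33] -> [-12, 38, 5, -2, -33] -> [5, -2, -33] -> [3, -4, -35] -> [-35, -4, 3] -> [-4, 3]
  [23, 35, -1, -32, 37, 50, -18, -32, 30, 40] -> [23, 35, -1, -32, 37, 50, -18, 30, 40] -> [-1, -32, 37, 50, -18, 30, 40] -> [-3, -34, 35, 48, -20, 28, 38] -> [-34, -20, -3, 28, 35, 38, 48] -> [-20, -3, 28, 35, 38, 48]
  [3, -20, -13, -39, -28, 33, -24] -> [3, -20, -13, -39, -28, 33, -24] -> [-13, -39, -28, 33, -24] -> [-15, -41, -30, 31, -26] -> [-41, -30, -26, -15, 31] -> [-30, -26, -15, 31]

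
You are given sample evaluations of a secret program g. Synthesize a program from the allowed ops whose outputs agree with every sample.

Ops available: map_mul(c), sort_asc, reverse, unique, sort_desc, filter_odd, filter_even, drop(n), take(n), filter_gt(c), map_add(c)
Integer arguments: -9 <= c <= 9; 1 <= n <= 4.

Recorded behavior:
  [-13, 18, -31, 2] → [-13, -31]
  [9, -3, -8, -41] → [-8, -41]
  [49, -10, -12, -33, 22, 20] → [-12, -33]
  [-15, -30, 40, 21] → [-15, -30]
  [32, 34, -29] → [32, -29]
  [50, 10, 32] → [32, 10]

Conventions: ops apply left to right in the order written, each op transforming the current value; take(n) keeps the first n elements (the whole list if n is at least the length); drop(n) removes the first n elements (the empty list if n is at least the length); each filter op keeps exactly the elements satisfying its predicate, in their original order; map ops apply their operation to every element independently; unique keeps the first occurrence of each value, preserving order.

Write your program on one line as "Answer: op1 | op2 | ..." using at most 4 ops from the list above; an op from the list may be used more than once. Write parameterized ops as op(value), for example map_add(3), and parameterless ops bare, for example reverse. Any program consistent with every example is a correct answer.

reverse | sort_asc | take(2) | reverse

Check, running the answer program on each example:
  [-13, 18, -31, 2] -> [2, -31, 18, -13] -> [-31, -13, 2, 18] -> [-31, -13] -> [-13, -31]
  [9, -3, -8, -41] -> [-41, -8, -3, 9] -> [-41, -8, -3, 9] -> [-41, -8] -> [-8, -41]
  [49, -10, -12, -33, 22, 20] -> [20, 22, -33, -12, -10, 49] -> [-33, -12, -10, 20, 22, 49] -> [-33, -12] -> [-12, -33]
  [-15, -30, 40, 21] -> [21, 40, -30, -15] -> [-30, -15, 21, 40] -> [-30, -15] -> [-15, -30]
  [32, 34, -29] -> [-29, 34, 32] -> [-29, 32, 34] -> [-29, 32] -> [32, -29]
  [50, 10, 32] -> [32, 10, 50] -> [10, 32, 50] -> [10, 32] -> [32, 10]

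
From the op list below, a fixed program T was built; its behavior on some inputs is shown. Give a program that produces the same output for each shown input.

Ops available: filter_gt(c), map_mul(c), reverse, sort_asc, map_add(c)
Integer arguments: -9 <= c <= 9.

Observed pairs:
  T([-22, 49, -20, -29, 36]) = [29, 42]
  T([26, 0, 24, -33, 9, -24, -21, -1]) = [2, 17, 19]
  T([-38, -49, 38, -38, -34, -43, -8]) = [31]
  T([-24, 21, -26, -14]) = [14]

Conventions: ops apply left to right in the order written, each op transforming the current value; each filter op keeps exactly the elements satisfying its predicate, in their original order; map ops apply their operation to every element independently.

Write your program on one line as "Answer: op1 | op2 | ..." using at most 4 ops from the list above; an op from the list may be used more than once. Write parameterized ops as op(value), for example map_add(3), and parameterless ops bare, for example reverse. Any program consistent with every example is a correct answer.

filter_gt(-6) | filter_gt(3) | sort_asc | map_add(-7)

Check, running the answer program on each example:
  [-22, 49, -20, -29, 36] -> [49, 36] -> [49, 36] -> [36, 49] -> [29, 42]
  [26, 0, 24, -33, 9, -24, -21, -1] -> [26, 0, 24, 9, -1] -> [26, 24, 9] -> [9, 24, 26] -> [2, 17, 19]
  [-38, -49, 38, -38, -34, -43, -8] -> [38] -> [38] -> [38] -> [31]
  [-24, 21, -26, -14] -> [21] -> [21] -> [21] -> [14]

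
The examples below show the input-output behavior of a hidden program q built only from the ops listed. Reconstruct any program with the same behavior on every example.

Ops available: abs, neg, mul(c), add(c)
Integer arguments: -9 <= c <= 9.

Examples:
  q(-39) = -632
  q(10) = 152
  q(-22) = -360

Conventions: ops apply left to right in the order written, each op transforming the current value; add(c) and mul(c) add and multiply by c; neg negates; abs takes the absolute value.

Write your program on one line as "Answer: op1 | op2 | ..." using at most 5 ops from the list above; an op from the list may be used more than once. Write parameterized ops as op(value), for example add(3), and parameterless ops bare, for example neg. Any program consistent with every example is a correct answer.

add(1) | mul(-4) | add(6) | neg | mul(4)

Check, running the answer program on each example:
  -39 -> -38 -> 152 -> 158 -> -158 -> -632
  10 -> 11 -> -44 -> -38 -> 38 -> 152
  -22 -> -21 -> 84 -> 90 -> -90 -> -360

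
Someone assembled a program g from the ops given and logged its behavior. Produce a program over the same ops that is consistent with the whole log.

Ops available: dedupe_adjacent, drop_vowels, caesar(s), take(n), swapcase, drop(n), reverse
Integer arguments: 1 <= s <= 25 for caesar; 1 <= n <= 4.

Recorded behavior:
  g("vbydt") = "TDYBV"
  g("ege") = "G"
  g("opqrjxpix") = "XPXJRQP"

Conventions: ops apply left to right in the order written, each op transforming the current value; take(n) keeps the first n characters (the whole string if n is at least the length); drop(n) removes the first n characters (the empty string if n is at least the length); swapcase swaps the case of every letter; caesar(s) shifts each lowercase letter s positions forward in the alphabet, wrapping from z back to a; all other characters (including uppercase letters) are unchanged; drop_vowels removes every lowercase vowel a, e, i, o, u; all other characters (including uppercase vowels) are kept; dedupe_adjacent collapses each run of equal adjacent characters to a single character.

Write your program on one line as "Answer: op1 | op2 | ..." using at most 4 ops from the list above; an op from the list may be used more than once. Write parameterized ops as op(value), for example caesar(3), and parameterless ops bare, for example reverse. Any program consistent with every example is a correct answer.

drop_vowels | reverse | swapcase

Check, running the answer program on each example:
  "vbydt" -> "vbydt" -> "tdybv" -> "TDYBV"
  "ege" -> "g" -> "g" -> "G"
  "opqrjxpix" -> "pqrjxpx" -> "xpxjrqp" -> "XPXJRQP"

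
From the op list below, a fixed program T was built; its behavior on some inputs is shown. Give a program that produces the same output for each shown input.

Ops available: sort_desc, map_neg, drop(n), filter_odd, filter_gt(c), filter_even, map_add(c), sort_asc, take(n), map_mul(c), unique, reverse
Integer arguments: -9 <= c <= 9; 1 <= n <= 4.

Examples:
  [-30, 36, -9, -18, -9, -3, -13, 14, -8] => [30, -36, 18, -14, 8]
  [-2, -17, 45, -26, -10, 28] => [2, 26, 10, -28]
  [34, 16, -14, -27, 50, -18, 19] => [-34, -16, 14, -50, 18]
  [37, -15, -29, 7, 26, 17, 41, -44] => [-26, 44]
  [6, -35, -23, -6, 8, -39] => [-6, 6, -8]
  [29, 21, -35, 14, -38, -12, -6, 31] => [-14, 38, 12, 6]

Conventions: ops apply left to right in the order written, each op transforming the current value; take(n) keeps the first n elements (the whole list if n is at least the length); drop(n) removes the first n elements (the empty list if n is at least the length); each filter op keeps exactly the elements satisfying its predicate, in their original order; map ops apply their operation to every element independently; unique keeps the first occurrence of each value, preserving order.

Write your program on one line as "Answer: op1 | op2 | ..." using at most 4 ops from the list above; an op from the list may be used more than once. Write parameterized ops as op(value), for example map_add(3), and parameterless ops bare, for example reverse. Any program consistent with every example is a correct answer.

unique | filter_even | map_neg

Check, running the answer program on each example:
  [-30, 36, -9, -18, -9, -3, -13, 14, -8] -> [-30, 36, -9, -18, -3, -13, 14, -8] -> [-30, 36, -18, 14, -8] -> [30, -36, 18, -14, 8]
  [-2, -17, 45, -26, -10, 28] -> [-2, -17, 45, -26, -10, 28] -> [-2, -26, -10, 28] -> [2, 26, 10, -28]
  [34, 16, -14, -27, 50, -18, 19] -> [34, 16, -14, -27, 50, -18, 19] -> [34, 16, -14, 50, -18] -> [-34, -16, 14, -50, 18]
  [37, -15, -29, 7, 26, 17, 41, -44] -> [37, -15, -29, 7, 26, 17, 41, -44] -> [26, -44] -> [-26, 44]
  [6, -35, -23, -6, 8, -39] -> [6, -35, -23, -6, 8, -39] -> [6, -6, 8] -> [-6, 6, -8]
  [29, 21, -35, 14, -38, -12, -6, 31] -> [29, 21, -35, 14, -38, -12, -6, 31] -> [14, -38, -12, -6] -> [-14, 38, 12, 6]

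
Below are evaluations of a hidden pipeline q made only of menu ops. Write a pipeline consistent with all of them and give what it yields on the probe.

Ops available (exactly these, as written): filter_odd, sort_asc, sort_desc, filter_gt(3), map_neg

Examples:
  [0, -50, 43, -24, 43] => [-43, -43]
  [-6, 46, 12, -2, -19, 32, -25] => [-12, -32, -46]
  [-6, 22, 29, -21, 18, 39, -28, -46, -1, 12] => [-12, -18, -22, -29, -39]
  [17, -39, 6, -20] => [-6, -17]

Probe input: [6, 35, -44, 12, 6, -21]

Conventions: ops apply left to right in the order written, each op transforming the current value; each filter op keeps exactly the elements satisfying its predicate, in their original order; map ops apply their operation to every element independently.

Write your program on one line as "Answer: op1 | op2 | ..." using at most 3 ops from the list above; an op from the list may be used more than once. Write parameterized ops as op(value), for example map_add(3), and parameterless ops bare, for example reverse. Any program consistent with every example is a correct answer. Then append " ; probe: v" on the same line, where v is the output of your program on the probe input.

filter_gt(3) | map_neg | sort_desc ; probe: [-6, -6, -12, -35]

Check, running the answer program on each example:
  [0, -50, 43, -24, 43] -> [43, 43] -> [-43, -43] -> [-43, -43]
  [-6, 46, 12, -2, -19, 32, -25] -> [46, 12, 32] -> [-46, -12, -32] -> [-12, -32, -46]
  [-6, 22, 29, -21, 18, 39, -28, -46, -1, 12] -> [22, 29, 18, 39, 12] -> [-22, -29, -18, -39, -12] -> [-12, -18, -22, -29, -39]
  [17, -39, 6, -20] -> [17, 6] -> [-17, -6] -> [-6, -17]
  probe: [6, 35, -44, 12, 6, -21] -> [6, 35, 12, 6] -> [-6, -35, -12, -6] -> [-6, -6, -12, -35]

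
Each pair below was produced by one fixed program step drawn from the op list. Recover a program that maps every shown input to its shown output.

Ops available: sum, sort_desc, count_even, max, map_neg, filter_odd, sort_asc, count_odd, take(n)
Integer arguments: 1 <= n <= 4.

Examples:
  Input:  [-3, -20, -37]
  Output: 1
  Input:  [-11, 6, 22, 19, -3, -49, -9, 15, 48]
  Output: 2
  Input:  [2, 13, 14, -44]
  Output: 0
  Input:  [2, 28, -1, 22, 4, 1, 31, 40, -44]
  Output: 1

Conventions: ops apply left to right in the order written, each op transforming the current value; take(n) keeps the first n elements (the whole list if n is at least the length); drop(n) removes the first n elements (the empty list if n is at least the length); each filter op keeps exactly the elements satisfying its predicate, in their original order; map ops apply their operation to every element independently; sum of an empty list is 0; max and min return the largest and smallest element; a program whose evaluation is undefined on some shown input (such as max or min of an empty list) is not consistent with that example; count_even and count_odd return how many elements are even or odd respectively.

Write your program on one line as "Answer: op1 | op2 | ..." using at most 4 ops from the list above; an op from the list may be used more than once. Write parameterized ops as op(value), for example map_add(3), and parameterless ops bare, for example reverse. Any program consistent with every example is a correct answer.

sort_asc | take(4) | take(2) | count_odd

Check, running the answer program on each example:
  [-3, -20, -37] -> [-37, -20, -3] -> [-37, -20, -3] -> [-37, -20] -> 1
  [-11, 6, 22, 19, -3, -49, -9, 15, 48] -> [-49, -11, -9, -3, 6, 15, 19, 22, 48] -> [-49, -11, -9, -3] -> [-49, -11] -> 2
  [2, 13, 14, -44] -> [-44, 2, 13, 14] -> [-44, 2, 13, 14] -> [-44, 2] -> 0
  [2, 28, -1, 22, 4, 1, 31, 40, -44] -> [-44, -1, 1, 2, 4, 22, 28, 31, 40] -> [-44, -1, 1, 2] -> [-44, -1] -> 1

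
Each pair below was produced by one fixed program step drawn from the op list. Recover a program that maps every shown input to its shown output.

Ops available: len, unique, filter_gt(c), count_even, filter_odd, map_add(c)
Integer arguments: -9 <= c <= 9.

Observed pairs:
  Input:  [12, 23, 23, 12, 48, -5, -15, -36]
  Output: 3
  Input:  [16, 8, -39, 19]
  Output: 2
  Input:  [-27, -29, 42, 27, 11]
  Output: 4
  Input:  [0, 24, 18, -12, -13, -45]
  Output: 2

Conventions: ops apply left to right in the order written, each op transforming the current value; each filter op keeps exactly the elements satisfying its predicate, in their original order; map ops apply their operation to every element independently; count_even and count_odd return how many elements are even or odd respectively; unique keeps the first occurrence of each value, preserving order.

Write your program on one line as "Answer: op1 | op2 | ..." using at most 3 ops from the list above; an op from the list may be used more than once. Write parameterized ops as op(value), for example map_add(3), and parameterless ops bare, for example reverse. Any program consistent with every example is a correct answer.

unique | filter_odd | len

Check, running the answer program on each example:
  [12, 23, 23, 12, 48, -5, -15, -36] -> [12, 23, 48, -5, -15, -36] -> [23, -5, -15] -> 3
  [16, 8, -39, 19] -> [16, 8, -39, 19] -> [-39, 19] -> 2
  [-27, -29, 42, 27, 11] -> [-27, -29, 42, 27, 11] -> [-27, -29, 27, 11] -> 4
  [0, 24, 18, -12, -13, -45] -> [0, 24, 18, -12, -13, -45] -> [-13, -45] -> 2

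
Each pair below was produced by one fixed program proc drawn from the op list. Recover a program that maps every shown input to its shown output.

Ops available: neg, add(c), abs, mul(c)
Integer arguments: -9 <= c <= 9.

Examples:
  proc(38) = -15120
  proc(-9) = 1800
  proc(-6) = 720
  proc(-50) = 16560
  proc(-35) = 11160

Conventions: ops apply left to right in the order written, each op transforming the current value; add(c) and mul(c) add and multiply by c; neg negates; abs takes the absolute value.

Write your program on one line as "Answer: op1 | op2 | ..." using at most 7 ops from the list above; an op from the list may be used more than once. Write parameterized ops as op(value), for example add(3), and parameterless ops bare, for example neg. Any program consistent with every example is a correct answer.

mul(3) | add(9) | add(3) | mul(6) | mul(-4) | mul(5)

Check, running the answer program on each example:
  38 -> 114 -> 123 -> 126 -> 756 -> -3024 -> -15120
  -9 -> -27 -> -18 -> -15 -> -90 -> 360 -> 1800
  -6 -> -18 -> -9 -> -6 -> -36 -> 144 -> 720
  -50 -> -150 -> -141 -> -138 -> -828 -> 3312 -> 16560
  -35 -> -105 -> -96 -> -93 -> -558 -> 2232 -> 11160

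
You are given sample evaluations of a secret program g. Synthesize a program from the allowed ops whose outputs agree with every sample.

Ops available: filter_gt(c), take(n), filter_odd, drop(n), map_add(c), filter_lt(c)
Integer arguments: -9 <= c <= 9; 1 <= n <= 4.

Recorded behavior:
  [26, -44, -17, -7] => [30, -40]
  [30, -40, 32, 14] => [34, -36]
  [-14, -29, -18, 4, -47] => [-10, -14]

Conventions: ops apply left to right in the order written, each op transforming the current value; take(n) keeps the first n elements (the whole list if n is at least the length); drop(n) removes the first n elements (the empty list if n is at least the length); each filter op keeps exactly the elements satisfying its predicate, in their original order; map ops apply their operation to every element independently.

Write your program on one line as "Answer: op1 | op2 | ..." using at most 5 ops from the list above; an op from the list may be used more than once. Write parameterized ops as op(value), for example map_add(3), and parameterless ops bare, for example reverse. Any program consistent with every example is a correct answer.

map_add(-2) | map_add(1) | filter_odd | map_add(5) | take(2)

Check, running the answer program on each example:
  [26, -44, -17, -7] -> [24, -46, -19, -9] -> [25, -45, -18, -8] -> [25, -45] -> [30, -40] -> [30, -40]
  [30, -40, 32, 14] -> [28, -42, 30, 12] -> [29, -41, 31, 13] -> [29, -41, 31, 13] -> [34, -36, 36, 18] -> [34, -36]
  [-14, -29, -18, 4, -47] -> [-16, -31, -20, 2, -49] -> [-15, -30, -19, 3, -48] -> [-15, -19, 3] -> [-10, -14, 8] -> [-10, -14]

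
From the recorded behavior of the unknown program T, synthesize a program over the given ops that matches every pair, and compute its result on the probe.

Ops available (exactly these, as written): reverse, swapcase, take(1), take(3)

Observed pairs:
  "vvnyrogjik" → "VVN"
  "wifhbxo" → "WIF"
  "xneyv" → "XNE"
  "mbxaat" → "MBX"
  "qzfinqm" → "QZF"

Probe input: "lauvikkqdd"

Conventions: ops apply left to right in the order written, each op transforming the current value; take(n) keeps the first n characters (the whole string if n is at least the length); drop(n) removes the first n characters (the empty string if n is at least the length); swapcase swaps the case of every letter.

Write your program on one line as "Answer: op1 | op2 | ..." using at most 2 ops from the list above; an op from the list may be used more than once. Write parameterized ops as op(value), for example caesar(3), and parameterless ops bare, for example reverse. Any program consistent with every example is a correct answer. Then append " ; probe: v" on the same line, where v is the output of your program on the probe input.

take(3) | swapcase ; probe: "LAU"

Check, running the answer program on each example:
  "vvnyrogjik" -> "vvn" -> "VVN"
  "wifhbxo" -> "wif" -> "WIF"
  "xneyv" -> "xne" -> "XNE"
  "mbxaat" -> "mbx" -> "MBX"
  "qzfinqm" -> "qzf" -> "QZF"
  probe: "lauvikkqdd" -> "lau" -> "LAU"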